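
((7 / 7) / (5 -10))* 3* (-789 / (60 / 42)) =16569 / 50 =331.38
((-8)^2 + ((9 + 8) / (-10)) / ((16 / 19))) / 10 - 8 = -2883 / 1600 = -1.80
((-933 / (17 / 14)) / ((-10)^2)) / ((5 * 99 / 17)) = -2177 / 8250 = -0.26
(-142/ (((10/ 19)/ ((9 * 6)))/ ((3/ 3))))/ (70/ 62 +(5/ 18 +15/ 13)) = -528424884/ 92875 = -5689.64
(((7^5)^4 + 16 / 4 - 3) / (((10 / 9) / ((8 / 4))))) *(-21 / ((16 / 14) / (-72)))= 950086514805666107814 / 5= 190017302961133221562.80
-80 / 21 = -3.81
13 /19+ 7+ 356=6910 /19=363.68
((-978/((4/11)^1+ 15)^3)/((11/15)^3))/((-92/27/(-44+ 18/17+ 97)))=10.85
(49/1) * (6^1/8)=147/4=36.75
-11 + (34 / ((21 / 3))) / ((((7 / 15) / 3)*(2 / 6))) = 4051 / 49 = 82.67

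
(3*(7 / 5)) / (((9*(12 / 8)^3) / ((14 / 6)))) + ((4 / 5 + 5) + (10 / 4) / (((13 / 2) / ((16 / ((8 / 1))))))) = 108857 / 15795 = 6.89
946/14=473/7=67.57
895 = 895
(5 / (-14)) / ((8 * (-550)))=1 / 12320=0.00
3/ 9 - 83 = -82.67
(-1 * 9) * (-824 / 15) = 494.40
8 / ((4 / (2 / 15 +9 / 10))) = 2.07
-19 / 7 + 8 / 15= -229 / 105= -2.18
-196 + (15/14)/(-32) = -87823/448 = -196.03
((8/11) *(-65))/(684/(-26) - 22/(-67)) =113230/62227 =1.82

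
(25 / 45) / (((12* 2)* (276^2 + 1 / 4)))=1 / 3290814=0.00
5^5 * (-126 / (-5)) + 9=78759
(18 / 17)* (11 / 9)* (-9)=-11.65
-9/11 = -0.82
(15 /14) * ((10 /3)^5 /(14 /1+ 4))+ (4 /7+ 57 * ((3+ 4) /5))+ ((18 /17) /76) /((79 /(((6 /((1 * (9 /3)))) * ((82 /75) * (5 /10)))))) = 341376877714 /3255331275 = 104.87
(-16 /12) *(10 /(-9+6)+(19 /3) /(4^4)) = 847 /192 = 4.41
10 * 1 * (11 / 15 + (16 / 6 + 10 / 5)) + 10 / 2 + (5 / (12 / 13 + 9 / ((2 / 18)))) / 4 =50281 / 852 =59.02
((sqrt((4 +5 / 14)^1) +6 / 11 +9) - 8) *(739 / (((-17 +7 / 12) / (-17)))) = 2562852 / 2167 +75378 *sqrt(854) / 1379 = 2780.06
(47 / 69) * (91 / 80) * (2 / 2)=0.77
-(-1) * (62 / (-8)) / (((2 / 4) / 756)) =-11718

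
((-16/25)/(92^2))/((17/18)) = -18/224825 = -0.00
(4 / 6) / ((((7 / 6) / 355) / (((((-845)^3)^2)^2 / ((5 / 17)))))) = 639805204923696493081362891334960937500 / 7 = 91400743560528070440194700000000000000.00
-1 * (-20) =20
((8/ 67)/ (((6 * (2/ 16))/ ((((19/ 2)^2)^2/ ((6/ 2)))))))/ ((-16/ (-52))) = 1694173/ 1206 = 1404.79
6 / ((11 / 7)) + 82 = 944 / 11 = 85.82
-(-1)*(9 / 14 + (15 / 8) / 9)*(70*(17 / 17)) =715 / 12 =59.58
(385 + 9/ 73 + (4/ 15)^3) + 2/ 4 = 190025219/ 492750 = 385.64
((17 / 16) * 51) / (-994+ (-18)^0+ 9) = -289 / 5248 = -0.06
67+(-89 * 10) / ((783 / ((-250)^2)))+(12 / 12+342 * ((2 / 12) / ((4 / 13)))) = -221706821 / 3132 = -70787.62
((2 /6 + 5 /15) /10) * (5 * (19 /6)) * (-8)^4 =38912 /9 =4323.56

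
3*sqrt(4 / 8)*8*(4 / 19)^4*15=46080*sqrt(2) / 130321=0.50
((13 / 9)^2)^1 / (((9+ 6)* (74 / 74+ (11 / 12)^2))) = 2704 / 35775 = 0.08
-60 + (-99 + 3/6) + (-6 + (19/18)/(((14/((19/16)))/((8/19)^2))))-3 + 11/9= -166.26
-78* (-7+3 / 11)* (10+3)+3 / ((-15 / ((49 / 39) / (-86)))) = 1258354259 / 184470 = 6821.46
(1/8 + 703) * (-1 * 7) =-39375/8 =-4921.88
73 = 73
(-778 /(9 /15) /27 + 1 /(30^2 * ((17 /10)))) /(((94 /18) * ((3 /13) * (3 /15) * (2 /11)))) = -94564613 /86292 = -1095.87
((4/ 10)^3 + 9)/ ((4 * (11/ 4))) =103/ 125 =0.82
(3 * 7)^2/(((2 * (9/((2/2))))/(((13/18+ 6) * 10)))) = 29645/18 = 1646.94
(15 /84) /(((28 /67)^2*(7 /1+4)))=22445 /241472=0.09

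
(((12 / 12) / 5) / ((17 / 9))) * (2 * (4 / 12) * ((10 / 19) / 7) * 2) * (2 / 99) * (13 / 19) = 208 / 1417647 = 0.00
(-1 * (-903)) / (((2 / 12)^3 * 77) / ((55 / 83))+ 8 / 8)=975240 / 1661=587.14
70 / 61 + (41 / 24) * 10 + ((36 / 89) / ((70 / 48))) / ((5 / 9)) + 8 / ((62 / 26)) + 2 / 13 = 102177656621 / 4594562700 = 22.24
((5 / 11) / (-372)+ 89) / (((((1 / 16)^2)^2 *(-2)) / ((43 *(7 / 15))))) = -897999527936 / 15345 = -58520660.02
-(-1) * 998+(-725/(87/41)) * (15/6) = 863/6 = 143.83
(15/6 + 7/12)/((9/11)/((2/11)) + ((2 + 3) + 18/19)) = 703/2382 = 0.30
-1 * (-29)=29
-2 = -2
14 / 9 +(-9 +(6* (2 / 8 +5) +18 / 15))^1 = 2273 / 90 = 25.26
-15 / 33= -5 / 11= -0.45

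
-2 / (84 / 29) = -29 / 42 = -0.69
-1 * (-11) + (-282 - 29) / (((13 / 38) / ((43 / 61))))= -499451 / 793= -629.82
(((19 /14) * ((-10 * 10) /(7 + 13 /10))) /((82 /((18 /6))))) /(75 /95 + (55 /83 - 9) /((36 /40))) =97470 /1380757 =0.07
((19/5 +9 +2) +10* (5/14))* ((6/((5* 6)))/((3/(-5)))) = -643/105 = -6.12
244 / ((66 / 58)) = 214.42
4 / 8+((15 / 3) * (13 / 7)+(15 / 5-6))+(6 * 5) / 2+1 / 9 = 2759 / 126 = 21.90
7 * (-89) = -623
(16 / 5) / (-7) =-16 / 35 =-0.46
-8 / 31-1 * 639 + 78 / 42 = -138316 / 217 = -637.40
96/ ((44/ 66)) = 144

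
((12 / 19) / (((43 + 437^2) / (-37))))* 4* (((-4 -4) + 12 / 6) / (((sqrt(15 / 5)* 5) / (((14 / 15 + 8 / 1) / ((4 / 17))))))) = 9916* sqrt(3) / 1334275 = 0.01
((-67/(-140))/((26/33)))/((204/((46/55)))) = 1541/618800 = 0.00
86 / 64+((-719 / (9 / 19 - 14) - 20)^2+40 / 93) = 216428417087 / 196561824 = 1101.07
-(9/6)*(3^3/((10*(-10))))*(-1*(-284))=5751/50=115.02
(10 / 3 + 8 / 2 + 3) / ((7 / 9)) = 93 / 7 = 13.29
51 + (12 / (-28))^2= 2508 / 49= 51.18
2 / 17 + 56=954 / 17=56.12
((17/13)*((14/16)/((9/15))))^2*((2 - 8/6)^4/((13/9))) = 354025/711828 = 0.50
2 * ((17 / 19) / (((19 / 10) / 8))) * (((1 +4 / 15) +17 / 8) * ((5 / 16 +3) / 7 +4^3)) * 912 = 199848396 / 133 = 1502619.52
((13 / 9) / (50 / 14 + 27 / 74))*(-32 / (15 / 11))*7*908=-15066059008 / 275265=-54732.93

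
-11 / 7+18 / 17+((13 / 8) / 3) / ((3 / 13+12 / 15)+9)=-853973 / 1862112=-0.46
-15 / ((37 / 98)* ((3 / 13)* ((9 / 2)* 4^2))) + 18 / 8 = -47 / 333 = -0.14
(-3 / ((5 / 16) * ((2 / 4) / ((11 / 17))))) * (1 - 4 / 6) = -352 / 85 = -4.14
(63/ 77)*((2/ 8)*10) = 45/ 22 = 2.05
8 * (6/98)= 24/49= 0.49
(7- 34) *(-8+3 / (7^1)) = 1431 / 7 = 204.43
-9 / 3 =-3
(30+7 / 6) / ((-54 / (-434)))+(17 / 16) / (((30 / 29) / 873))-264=11445383 / 12960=883.13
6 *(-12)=-72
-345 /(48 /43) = -4945 /16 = -309.06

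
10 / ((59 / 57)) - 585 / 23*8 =-193.82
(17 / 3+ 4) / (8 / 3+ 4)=29 / 20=1.45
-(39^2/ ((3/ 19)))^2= -92794689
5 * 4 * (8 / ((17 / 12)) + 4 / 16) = 2005 / 17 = 117.94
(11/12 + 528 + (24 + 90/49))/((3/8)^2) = 5219120/1323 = 3944.91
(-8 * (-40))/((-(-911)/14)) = 4480/911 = 4.92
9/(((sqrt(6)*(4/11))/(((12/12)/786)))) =11*sqrt(6)/2096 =0.01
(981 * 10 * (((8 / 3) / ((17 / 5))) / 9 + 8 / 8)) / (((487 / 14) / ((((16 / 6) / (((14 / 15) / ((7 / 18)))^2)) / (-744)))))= -47592125 / 249462828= -0.19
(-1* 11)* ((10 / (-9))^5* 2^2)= 4400000 / 59049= 74.51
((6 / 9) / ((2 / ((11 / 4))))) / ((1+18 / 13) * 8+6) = 143 / 3912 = 0.04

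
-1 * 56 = -56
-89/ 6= -14.83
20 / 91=0.22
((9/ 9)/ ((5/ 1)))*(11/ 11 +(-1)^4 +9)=11/ 5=2.20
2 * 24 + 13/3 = 52.33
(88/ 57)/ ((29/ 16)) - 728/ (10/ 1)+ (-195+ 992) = 5992553/ 8265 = 725.05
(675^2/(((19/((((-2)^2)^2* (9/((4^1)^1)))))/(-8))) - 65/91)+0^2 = -918540095/133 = -6906316.50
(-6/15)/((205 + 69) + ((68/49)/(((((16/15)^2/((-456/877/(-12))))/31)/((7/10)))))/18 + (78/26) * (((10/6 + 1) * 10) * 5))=-1571584/2648369365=-0.00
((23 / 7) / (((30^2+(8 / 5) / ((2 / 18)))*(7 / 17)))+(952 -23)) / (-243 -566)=-208123967 / 181238652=-1.15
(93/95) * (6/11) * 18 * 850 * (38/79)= 3414960/869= 3929.76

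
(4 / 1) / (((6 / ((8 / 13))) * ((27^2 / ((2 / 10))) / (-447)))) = -2384 / 47385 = -0.05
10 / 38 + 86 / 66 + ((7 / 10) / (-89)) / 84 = 1165237 / 744040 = 1.57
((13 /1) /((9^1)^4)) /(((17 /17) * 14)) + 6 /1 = 551137 /91854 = 6.00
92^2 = 8464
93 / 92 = 1.01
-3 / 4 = -0.75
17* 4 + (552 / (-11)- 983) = -10617 / 11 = -965.18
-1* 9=-9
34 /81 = 0.42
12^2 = 144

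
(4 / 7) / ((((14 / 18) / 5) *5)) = 36 / 49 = 0.73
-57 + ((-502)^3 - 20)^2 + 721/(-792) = 12674989895306687063/792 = 16003775120336726.09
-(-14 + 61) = -47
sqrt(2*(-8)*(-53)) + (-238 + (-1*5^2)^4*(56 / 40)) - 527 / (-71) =4*sqrt(53) + 38811754 / 71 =546673.54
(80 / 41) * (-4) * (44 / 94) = -7040 / 1927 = -3.65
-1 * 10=-10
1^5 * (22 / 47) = 22 / 47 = 0.47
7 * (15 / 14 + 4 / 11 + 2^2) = 837 / 22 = 38.05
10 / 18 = 5 / 9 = 0.56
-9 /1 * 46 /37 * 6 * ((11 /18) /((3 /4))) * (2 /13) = -4048 /481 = -8.42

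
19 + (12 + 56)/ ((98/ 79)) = 3617/ 49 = 73.82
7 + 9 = 16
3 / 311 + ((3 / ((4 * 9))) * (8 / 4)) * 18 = 936 / 311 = 3.01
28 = 28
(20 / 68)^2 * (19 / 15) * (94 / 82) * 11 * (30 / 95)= 5170 / 11849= 0.44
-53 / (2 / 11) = -583 / 2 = -291.50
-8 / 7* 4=-32 / 7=-4.57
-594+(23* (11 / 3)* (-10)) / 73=-605.55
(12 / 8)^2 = 2.25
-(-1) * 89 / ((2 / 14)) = 623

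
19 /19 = 1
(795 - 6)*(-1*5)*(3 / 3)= -3945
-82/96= -41/48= -0.85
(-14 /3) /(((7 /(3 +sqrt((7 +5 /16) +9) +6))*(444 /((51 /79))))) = -51 /5846-17*sqrt(29) /23384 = -0.01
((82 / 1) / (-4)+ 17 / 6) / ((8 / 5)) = -265 / 24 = -11.04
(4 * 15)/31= 60/31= 1.94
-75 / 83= -0.90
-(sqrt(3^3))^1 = -3*sqrt(3) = -5.20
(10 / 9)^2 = 1.23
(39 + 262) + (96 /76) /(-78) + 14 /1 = 314.98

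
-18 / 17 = -1.06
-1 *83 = -83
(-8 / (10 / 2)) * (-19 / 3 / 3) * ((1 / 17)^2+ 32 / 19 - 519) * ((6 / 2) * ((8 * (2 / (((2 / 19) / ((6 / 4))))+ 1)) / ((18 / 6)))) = -595886784 / 1445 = -412378.40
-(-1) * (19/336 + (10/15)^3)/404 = 1067/1221696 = 0.00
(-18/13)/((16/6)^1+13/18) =-324/793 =-0.41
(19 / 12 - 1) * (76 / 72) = 133 / 216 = 0.62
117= 117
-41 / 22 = -1.86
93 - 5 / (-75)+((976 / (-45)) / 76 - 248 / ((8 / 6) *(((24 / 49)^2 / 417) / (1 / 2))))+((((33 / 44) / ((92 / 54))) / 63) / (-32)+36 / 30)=-5693352550811 / 35239680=-161560.85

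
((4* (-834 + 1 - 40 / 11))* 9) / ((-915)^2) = -36812 / 1023275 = -0.04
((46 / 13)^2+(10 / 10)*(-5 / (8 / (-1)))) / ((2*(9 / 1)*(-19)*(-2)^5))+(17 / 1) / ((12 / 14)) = 293477485 / 14796288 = 19.83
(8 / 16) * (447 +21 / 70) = 4473 / 20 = 223.65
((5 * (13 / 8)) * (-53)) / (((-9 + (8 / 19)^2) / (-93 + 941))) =2028098 / 49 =41389.76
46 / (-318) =-23 / 159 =-0.14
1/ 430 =0.00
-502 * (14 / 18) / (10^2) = -1757 / 450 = -3.90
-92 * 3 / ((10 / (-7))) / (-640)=-483 / 1600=-0.30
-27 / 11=-2.45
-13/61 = -0.21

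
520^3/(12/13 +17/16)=29246464000/413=70814682.81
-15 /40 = -3 /8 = -0.38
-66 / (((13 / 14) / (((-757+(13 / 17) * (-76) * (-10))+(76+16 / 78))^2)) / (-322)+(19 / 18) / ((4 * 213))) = -4976066126639483568 / 93386012555219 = -53284.92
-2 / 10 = -1 / 5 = -0.20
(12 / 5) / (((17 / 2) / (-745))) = -210.35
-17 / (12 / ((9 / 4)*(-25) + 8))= 3281 / 48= 68.35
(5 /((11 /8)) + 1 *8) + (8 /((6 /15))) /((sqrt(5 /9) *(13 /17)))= 128 /11 + 204 *sqrt(5) /13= 46.73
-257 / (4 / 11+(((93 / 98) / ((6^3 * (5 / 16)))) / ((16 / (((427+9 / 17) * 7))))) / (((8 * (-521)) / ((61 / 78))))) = -19686458151360 / 27817115303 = -707.71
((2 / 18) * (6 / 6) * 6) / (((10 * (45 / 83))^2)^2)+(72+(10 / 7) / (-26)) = 402706196832211 / 5597353125000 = 71.95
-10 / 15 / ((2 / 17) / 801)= -4539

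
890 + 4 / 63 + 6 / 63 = 56080 / 63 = 890.16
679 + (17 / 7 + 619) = 9103 / 7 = 1300.43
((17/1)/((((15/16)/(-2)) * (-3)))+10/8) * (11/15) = 26411/2700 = 9.78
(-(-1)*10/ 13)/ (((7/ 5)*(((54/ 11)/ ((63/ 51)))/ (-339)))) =-31075/ 663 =-46.87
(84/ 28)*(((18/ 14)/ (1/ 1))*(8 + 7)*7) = 405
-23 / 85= -0.27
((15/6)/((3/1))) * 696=580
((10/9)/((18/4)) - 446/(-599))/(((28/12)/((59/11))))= 2.28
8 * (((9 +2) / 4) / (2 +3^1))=22 / 5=4.40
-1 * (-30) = 30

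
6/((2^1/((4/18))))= 2/3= 0.67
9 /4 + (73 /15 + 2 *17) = 2467 /60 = 41.12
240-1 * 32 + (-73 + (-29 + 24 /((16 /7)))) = 233 /2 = 116.50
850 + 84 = 934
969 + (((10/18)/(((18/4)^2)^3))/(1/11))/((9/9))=4634700481/4782969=969.00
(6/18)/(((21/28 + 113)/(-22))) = -88/1365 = -0.06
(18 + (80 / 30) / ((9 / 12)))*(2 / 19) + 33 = 6031 / 171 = 35.27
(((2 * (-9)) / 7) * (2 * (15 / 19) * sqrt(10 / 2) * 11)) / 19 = -5940 * sqrt(5) / 2527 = -5.26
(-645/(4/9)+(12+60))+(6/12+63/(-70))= -27593/20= -1379.65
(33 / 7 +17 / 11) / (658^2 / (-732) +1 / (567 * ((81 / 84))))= -64302174 / 6075873265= -0.01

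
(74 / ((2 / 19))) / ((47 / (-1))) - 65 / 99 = -72652 / 4653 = -15.61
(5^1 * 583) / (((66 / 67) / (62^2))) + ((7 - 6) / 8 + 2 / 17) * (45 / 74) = 343435111495 / 30192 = 11375036.81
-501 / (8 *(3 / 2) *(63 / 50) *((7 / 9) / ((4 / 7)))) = -8350 / 343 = -24.34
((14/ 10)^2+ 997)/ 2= 499.48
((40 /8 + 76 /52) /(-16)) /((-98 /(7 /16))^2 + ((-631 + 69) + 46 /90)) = -945 /116097956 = -0.00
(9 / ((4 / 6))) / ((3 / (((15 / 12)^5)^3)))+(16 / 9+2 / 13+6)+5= 35384152525049 / 251255586816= 140.83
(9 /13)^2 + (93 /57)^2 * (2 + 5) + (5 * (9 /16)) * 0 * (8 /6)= 1166104 /61009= 19.11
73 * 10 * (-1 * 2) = -1460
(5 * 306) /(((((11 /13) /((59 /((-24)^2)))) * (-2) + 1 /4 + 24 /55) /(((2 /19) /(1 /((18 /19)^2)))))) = -167295585600 /18327405757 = -9.13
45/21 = 15/7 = 2.14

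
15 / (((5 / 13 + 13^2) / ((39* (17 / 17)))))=2535 / 734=3.45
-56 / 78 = -28 / 39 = -0.72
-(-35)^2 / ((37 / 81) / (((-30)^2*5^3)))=-11162812500 / 37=-301697635.14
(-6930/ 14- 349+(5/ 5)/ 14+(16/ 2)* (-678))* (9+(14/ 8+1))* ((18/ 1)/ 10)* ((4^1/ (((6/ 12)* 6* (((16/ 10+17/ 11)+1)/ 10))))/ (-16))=226836335/ 8512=26649.01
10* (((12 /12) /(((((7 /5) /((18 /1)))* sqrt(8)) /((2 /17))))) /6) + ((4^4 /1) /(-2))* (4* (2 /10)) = -512 /5 + 75* sqrt(2) /119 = -101.51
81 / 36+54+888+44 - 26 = 3849 / 4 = 962.25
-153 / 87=-51 / 29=-1.76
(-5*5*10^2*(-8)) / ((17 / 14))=280000 / 17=16470.59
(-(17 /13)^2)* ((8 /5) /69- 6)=595918 /58305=10.22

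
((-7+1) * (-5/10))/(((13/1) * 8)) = 3/104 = 0.03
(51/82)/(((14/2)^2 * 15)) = 17/20090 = 0.00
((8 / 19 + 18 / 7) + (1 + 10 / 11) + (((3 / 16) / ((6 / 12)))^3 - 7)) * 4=-1532339 / 187264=-8.18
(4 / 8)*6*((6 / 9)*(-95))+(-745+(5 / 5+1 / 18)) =-933.94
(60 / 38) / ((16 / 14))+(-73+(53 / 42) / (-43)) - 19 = -6220975 / 68628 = -90.65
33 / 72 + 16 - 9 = 179 / 24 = 7.46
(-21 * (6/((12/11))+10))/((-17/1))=651/34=19.15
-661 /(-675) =661 /675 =0.98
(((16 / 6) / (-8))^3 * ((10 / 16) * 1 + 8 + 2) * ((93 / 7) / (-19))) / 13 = 2635 / 124488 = 0.02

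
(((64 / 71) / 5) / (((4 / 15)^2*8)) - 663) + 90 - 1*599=-166379 / 142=-1171.68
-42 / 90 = -7 / 15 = -0.47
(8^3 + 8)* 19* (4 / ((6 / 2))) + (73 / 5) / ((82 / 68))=8109046 / 615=13185.44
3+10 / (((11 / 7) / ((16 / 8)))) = 173 / 11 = 15.73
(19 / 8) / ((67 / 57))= 1083 / 536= 2.02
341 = 341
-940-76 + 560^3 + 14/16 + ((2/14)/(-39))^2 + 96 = 104707330900271/596232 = 175615080.88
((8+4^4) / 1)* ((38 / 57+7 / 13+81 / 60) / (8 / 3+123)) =131538 / 24505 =5.37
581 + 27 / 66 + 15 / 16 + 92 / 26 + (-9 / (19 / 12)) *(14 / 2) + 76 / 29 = 548.72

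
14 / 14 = 1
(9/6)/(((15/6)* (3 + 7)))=3/50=0.06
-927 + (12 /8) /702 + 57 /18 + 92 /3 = -418001 /468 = -893.16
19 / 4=4.75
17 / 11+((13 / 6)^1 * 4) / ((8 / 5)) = 919 / 132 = 6.96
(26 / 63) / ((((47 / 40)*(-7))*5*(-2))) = 104 / 20727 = 0.01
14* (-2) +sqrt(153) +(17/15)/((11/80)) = -652/33 +3* sqrt(17) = -7.39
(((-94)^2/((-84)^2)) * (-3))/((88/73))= -3.12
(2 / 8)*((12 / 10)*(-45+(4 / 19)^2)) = -48687 / 3610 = -13.49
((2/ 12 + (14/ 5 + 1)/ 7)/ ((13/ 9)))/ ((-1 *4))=-447/ 3640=-0.12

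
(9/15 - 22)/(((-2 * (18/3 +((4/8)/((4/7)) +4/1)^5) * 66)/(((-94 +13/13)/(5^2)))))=-27172864/124328609625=-0.00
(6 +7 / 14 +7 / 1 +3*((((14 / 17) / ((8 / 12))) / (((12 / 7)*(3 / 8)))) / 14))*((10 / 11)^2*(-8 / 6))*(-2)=17200 / 561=30.66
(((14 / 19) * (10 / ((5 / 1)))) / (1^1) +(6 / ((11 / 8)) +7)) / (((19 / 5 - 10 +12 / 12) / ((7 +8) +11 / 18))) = -3769615 / 97812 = -38.54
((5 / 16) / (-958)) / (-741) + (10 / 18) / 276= 4733555 / 2351115936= 0.00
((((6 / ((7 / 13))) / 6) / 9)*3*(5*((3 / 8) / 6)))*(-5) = -325 / 336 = -0.97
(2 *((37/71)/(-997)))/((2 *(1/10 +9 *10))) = -0.00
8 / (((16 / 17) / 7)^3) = 1685159 / 512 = 3291.33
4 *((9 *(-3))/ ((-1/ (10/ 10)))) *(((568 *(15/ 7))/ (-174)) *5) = -766800/ 203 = -3777.34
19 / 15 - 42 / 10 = -44 / 15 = -2.93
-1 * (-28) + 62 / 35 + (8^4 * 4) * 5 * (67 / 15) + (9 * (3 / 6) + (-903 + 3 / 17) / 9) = 1306060549 / 3570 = 365843.29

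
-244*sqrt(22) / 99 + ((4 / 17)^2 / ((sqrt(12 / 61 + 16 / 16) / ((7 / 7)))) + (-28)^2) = -244*sqrt(22) / 99 + 16*sqrt(4453) / 21097 + 784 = 772.49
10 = 10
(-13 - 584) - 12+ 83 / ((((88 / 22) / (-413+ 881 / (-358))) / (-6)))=36598971 / 716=51115.88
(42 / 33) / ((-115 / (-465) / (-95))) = -488.89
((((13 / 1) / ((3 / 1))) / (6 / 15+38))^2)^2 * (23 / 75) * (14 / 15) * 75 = 574790125 / 165112971264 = 0.00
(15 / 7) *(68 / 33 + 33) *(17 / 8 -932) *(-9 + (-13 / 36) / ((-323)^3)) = 469862190110504425 / 747292768992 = 628752.49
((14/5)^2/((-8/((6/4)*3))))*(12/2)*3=-3969/50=-79.38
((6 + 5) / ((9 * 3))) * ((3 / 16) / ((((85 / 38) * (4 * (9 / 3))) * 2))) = 0.00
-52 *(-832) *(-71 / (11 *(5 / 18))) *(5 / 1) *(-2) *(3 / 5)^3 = 2985735168 / 1375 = 2171443.76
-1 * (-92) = 92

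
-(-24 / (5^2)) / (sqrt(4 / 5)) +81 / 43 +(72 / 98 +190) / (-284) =12*sqrt(5) / 25 +362659 / 299194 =2.29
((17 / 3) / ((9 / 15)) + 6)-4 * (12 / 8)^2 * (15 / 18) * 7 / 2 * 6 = -2557 / 18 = -142.06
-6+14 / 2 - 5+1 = -3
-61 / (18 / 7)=-427 / 18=-23.72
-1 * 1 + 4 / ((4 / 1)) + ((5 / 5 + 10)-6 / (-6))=12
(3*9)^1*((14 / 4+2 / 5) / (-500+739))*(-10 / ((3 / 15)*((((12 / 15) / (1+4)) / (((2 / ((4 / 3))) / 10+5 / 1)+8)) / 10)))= -34617375 / 1912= -18105.32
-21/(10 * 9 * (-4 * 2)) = 7/240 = 0.03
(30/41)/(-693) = -10/9471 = -0.00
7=7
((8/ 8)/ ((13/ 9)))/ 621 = 1/ 897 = 0.00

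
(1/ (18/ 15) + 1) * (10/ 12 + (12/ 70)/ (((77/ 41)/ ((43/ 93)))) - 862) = -431655859/ 273420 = -1578.73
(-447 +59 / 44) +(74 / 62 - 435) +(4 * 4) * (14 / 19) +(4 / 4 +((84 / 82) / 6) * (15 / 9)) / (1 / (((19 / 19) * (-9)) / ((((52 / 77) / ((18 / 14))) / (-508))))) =142463638063 / 13813228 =10313.57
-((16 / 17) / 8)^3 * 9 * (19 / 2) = -684 / 4913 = -0.14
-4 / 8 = -1 / 2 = -0.50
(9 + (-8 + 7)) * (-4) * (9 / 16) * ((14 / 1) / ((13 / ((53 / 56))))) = -18.35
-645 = -645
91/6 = 15.17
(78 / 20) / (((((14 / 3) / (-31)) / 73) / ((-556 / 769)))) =36803169 / 26915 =1367.39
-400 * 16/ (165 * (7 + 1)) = -160/ 33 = -4.85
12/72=1/6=0.17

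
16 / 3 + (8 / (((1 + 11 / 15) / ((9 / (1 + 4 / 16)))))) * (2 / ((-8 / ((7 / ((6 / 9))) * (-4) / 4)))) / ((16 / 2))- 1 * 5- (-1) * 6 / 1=2689 / 156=17.24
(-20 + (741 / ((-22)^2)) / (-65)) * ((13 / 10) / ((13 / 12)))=-145371 / 6050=-24.03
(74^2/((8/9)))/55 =12321/110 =112.01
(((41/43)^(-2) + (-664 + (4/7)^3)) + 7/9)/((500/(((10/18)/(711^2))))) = -10870088/7471348099425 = -0.00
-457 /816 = -0.56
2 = 2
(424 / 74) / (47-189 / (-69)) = 1219 / 10582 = 0.12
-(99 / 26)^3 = -970299 / 17576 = -55.21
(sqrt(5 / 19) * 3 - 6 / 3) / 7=-2 / 7 + 3 * sqrt(95) / 133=-0.07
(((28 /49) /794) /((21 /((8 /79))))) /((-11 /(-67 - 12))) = 16 /641949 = 0.00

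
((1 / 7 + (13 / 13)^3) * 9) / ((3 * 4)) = 6 / 7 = 0.86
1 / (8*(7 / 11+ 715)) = 11 / 62976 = 0.00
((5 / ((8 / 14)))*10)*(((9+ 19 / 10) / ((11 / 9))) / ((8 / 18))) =309015 / 176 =1755.77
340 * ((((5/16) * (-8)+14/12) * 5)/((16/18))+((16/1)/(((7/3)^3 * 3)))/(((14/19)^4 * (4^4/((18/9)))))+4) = -31260821875/26353376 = -1186.22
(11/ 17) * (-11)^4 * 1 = 161051/ 17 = 9473.59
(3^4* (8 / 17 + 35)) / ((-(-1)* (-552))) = -16281 / 3128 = -5.20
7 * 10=70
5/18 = 0.28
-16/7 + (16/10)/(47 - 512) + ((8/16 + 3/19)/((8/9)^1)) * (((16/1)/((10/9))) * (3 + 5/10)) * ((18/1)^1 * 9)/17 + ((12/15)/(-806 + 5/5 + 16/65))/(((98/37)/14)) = 11425476414773/32350501050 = 353.18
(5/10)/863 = 0.00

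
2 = 2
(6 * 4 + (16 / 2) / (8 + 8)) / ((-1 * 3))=-49 / 6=-8.17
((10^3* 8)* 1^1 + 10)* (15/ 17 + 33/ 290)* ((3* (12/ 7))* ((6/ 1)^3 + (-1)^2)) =8904708.88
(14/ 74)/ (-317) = -7/ 11729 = -0.00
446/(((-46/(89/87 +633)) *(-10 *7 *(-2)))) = -87862/2001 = -43.91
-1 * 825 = -825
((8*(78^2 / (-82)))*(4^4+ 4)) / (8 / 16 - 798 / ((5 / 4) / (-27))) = -63273600 / 7067293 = -8.95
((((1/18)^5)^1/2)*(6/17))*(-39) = -13/3569184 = -0.00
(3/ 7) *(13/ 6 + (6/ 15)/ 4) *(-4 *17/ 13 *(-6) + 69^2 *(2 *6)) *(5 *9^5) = 1491944788584/ 91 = 16394997676.75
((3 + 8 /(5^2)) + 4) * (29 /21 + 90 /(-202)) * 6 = 726144 /17675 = 41.08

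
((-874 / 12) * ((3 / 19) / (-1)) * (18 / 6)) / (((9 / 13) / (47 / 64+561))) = 10749349 / 384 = 27993.10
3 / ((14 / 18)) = 27 / 7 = 3.86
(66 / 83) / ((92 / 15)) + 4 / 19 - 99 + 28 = -5125805 / 72542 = -70.66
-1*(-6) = 6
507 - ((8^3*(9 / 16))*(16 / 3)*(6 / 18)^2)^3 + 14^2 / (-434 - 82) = -5770774118 / 1161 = -4970520.34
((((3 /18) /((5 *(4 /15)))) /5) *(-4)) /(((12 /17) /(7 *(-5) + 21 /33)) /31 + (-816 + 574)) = 33201 /80346640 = 0.00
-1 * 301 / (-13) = 301 / 13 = 23.15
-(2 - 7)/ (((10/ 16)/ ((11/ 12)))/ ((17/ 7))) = 17.81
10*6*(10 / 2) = 300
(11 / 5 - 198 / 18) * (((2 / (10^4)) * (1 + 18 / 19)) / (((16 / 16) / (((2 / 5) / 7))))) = -407 / 2078125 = -0.00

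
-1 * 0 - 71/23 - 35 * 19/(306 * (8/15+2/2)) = -10567/2346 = -4.50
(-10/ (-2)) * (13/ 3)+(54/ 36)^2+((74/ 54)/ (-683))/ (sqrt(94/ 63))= 287/ 12 - 37 * sqrt(658)/ 577818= 23.92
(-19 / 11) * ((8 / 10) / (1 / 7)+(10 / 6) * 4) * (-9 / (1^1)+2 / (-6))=97888 / 495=197.75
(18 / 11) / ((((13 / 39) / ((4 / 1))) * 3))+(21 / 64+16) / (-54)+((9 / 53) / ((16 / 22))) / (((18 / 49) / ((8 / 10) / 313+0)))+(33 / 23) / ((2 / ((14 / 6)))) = 574293551903 / 72524453760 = 7.92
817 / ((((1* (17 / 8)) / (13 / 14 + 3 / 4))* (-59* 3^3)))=-76798 / 189567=-0.41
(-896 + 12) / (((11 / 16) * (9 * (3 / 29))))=-410176 / 297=-1381.06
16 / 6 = 8 / 3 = 2.67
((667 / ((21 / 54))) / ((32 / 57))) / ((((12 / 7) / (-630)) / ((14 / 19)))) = -13236615 / 16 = -827288.44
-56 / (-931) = 8 / 133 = 0.06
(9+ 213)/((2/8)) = 888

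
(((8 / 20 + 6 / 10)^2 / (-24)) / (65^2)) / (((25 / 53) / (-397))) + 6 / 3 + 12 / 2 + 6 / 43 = 888154763 / 109005000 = 8.15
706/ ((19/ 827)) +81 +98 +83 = 588840/ 19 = 30991.58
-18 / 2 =-9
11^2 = 121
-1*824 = -824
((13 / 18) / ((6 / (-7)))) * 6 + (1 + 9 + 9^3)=13211 / 18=733.94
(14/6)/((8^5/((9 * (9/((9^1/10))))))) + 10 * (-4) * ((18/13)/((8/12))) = -17693355/212992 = -83.07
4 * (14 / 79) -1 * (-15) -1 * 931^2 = -68472878 / 79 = -866745.29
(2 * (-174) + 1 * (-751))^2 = 1207801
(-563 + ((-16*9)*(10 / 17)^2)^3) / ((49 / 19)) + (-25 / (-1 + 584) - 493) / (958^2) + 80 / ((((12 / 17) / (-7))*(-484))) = -251565948243435881366725 / 5220873009937026519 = -48184.65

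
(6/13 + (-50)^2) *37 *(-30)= -36081660/13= -2775512.31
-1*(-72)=72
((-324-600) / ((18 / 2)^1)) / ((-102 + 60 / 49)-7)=15092 / 15843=0.95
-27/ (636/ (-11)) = 99/ 212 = 0.47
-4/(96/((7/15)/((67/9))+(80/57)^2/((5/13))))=-5642629/26121960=-0.22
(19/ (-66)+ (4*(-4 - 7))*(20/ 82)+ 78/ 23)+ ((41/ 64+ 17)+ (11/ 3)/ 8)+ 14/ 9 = 71854909/ 5974848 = 12.03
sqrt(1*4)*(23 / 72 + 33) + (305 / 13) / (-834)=4333163 / 65052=66.61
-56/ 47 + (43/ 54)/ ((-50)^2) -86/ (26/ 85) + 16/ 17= -281.40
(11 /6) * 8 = 44 /3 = 14.67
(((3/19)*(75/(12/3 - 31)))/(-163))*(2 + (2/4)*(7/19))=0.01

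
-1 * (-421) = 421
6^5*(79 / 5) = 614304 / 5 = 122860.80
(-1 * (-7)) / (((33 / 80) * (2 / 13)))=110.30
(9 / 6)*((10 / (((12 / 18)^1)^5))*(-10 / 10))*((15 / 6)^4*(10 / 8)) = -11390625 / 2048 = -5561.83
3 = 3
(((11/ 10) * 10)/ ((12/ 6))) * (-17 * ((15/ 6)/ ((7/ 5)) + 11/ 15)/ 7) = -98923/ 2940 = -33.65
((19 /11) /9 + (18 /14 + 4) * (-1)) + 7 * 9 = 40129 /693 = 57.91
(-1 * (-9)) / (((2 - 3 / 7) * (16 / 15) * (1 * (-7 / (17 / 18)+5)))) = -16065 / 7216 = -2.23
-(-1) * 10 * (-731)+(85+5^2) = -7200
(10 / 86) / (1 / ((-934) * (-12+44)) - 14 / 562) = -41992640 / 9008371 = -4.66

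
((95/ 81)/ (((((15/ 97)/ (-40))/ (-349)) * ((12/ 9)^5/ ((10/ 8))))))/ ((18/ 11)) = 19192.92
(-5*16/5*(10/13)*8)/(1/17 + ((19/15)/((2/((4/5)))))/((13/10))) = -326400/1487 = -219.50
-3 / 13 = -0.23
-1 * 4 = -4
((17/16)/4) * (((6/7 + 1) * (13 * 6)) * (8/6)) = 2873/56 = 51.30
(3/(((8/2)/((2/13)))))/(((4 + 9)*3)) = 0.00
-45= -45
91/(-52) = -7/4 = -1.75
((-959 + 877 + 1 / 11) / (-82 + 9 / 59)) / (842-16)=901 / 743666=0.00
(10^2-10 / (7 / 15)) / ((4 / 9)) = 2475 / 14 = 176.79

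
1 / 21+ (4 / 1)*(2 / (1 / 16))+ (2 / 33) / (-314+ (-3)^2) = 128.05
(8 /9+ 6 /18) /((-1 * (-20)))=11 /180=0.06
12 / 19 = 0.63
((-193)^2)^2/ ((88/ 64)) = 11099904008/ 11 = 1009082182.55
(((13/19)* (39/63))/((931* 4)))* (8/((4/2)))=169/371469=0.00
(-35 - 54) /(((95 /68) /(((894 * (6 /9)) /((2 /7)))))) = -12624472 /95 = -132889.18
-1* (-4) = 4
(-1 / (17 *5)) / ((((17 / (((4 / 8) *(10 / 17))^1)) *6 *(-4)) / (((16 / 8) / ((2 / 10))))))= 5 / 58956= 0.00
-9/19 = -0.47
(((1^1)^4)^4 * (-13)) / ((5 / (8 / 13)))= -8 / 5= -1.60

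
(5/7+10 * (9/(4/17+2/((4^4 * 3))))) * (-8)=-32963240/10871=-3032.22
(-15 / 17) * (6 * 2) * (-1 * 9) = 1620 / 17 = 95.29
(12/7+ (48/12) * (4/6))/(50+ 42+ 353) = 92/9345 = 0.01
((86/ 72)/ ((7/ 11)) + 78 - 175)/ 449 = -23971/ 113148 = -0.21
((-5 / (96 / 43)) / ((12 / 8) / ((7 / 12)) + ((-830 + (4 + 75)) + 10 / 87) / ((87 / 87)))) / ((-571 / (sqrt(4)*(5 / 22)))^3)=-5455625 / 3613576940578004576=-0.00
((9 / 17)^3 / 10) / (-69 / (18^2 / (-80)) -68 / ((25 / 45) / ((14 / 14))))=-19683 / 139765024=-0.00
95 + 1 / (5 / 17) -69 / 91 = 44427 / 455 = 97.64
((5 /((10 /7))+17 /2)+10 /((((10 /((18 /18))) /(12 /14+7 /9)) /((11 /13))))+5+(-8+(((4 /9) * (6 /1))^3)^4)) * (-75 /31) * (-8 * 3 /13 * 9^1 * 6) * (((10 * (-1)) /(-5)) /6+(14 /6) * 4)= 301507154.20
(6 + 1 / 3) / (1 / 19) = 361 / 3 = 120.33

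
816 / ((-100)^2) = 51 / 625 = 0.08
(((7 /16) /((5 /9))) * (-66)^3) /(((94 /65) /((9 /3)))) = -88297209 /188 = -469666.01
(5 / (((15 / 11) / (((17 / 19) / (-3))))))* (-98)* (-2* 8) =-293216 / 171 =-1714.71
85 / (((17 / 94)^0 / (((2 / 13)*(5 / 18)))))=425 / 117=3.63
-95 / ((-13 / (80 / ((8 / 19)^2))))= 171475 / 52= 3297.60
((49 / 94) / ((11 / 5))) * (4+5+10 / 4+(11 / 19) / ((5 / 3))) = 110299 / 39292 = 2.81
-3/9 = -1/3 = -0.33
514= 514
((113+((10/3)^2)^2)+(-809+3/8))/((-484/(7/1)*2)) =2595355/627264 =4.14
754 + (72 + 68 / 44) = 9103 / 11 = 827.55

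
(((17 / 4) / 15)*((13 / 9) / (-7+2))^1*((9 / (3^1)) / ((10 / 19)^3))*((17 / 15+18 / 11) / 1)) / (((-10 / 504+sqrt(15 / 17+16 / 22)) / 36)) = -96472940382*sqrt(56287) / 172870328125-13016190369 / 6286193750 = -134.47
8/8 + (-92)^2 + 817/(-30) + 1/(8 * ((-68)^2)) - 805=4235269583/554880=7632.77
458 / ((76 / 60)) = 6870 / 19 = 361.58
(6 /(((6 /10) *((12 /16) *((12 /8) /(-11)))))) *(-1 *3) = 293.33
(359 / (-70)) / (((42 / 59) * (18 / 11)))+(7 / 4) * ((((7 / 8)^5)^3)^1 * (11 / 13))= -50866479049871850563 / 12102720311116431360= -4.20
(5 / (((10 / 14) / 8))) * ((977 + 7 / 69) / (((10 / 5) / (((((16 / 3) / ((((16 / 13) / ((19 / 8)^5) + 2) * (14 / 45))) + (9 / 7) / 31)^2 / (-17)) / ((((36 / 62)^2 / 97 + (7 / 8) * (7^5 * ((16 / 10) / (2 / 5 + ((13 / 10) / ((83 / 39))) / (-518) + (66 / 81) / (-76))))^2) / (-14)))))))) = 2267310856125930817883469275493517413651640 / 5791462783163503215478036419754004543235276381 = 0.00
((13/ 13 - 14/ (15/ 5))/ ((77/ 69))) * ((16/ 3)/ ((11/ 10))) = -3680/ 231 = -15.93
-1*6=-6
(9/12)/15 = 1/20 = 0.05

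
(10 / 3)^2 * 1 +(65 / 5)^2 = 1621 / 9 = 180.11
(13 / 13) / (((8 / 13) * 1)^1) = 13 / 8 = 1.62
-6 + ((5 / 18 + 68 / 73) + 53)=63347 / 1314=48.21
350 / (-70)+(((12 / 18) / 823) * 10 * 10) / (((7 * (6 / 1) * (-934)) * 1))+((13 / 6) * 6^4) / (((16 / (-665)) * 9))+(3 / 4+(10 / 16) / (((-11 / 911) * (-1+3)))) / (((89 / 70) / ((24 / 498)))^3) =-2785530822415394543437655 / 214725806752740299478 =-12972.50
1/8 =0.12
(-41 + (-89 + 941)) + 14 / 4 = 1629 / 2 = 814.50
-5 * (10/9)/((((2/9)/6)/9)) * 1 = -1350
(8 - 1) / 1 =7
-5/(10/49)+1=-47/2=-23.50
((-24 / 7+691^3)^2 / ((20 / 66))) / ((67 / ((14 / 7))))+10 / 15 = 528079793412429587401 / 49245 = 10723521035890538.89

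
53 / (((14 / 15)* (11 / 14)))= 795 / 11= 72.27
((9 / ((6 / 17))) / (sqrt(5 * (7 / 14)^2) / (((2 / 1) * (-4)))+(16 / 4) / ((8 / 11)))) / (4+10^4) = 102 * sqrt(5) / 19355239+8976 / 19355239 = 0.00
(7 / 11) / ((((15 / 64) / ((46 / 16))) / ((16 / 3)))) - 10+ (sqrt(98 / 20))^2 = 36167 / 990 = 36.53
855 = 855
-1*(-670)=670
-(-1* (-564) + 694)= -1258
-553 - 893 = -1446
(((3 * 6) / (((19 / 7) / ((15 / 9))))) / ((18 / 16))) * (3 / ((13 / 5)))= 11.34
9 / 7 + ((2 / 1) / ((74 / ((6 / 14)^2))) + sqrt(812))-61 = -108253 / 1813 + 2 * sqrt(203) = -31.21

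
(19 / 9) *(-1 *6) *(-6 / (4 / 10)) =190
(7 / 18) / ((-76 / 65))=-455 / 1368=-0.33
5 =5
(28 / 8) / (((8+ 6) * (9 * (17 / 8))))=2 / 153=0.01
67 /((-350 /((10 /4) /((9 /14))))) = -67 /90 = -0.74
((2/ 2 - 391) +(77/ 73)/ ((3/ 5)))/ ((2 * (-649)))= 85025/ 284262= 0.30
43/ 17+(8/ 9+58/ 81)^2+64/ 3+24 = 5625767/ 111537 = 50.44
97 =97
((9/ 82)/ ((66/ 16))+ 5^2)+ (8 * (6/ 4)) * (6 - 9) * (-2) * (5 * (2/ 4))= 92467/ 451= 205.03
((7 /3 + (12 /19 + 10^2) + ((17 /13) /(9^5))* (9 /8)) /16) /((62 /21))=2.18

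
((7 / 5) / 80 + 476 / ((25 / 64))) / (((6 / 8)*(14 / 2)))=23211 / 100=232.11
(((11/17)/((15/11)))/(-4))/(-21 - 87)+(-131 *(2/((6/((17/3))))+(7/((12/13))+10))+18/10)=-280804451/110160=-2549.06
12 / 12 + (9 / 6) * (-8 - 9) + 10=-29 / 2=-14.50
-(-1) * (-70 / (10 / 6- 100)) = 42 / 59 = 0.71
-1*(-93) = 93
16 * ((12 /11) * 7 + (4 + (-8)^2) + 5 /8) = 13422 /11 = 1220.18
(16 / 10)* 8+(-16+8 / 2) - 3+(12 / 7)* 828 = 49603 / 35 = 1417.23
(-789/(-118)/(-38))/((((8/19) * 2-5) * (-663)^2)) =263/2731774812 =0.00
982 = 982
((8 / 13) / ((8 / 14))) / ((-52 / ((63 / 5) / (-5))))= 441 / 8450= 0.05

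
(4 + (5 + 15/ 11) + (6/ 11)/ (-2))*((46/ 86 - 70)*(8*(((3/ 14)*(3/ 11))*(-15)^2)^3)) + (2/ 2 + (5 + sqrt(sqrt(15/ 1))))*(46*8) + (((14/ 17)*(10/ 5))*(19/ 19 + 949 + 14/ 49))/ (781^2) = -235897688247774611309/ 18505419520973 + 368*15^(1/ 4) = -12746767.83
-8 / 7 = -1.14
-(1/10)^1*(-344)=172/5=34.40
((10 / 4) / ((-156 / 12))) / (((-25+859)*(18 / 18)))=-5 / 21684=-0.00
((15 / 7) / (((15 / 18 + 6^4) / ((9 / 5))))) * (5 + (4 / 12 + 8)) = 0.04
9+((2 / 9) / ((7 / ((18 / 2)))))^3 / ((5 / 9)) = 15507 / 1715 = 9.04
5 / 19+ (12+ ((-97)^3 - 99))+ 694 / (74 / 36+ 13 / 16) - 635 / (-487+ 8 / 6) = -10432872702512 / 11433079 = -912516.45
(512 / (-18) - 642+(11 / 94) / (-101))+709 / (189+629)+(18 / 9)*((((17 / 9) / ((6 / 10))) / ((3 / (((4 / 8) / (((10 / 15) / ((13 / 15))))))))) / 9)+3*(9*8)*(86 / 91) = -119858882352571 / 257597388594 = -465.30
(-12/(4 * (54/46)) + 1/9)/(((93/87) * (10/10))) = -638/279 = -2.29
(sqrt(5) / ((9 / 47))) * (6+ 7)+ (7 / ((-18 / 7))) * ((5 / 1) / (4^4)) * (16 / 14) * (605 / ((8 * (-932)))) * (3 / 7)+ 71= 222.81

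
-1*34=-34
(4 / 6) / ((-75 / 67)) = -134 / 225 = -0.60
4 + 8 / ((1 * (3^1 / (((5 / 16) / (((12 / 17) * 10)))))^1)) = 593 / 144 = 4.12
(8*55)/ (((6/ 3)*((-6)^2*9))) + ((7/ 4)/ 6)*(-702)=-66119/ 324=-204.07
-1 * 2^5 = -32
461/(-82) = -5.62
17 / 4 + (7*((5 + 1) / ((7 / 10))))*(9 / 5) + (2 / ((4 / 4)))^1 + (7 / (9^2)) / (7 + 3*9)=629303 / 5508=114.25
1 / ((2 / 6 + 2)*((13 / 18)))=54 / 91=0.59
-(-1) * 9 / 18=1 / 2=0.50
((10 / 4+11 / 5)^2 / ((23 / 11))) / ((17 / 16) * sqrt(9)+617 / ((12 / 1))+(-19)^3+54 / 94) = -13704636 / 8825917075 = -0.00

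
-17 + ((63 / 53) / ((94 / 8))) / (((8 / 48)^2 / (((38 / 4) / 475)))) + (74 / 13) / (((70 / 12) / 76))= 324354871 / 5667025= 57.24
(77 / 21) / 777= 11 / 2331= 0.00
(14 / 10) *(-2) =-14 / 5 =-2.80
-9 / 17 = -0.53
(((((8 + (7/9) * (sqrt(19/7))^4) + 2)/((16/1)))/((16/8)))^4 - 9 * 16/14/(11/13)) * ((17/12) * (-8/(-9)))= -37367817344240069/2452949259780096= -15.23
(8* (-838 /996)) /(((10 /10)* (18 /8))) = -6704 /2241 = -2.99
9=9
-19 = -19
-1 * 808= -808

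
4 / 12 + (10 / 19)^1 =49 / 57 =0.86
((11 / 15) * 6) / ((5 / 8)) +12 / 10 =206 / 25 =8.24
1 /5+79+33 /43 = 17193 /215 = 79.97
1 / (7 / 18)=18 / 7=2.57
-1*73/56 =-73/56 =-1.30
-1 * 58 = -58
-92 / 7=-13.14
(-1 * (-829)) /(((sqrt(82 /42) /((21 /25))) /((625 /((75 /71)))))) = 412013 * sqrt(861) /41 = 294868.68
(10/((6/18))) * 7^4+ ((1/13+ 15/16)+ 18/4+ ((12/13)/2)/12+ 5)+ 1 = 14984643/208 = 72041.55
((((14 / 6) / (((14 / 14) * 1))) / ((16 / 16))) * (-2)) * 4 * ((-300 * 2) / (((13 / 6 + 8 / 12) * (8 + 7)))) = 4480 / 17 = 263.53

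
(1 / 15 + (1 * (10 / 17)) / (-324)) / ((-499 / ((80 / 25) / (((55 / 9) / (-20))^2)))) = -114304 / 25661075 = -0.00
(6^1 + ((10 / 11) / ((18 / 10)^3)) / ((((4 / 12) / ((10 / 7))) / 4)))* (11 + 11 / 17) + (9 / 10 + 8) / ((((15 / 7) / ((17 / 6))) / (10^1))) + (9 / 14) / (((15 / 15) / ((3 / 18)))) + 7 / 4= 7085977 / 32130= 220.54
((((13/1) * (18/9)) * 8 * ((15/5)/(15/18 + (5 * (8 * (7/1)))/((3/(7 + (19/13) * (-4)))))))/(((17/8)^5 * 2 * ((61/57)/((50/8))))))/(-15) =-0.03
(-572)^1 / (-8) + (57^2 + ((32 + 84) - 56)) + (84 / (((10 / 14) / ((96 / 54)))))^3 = 61704777287 / 6750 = 9141448.49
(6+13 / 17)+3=166 / 17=9.76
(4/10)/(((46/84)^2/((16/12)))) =1.78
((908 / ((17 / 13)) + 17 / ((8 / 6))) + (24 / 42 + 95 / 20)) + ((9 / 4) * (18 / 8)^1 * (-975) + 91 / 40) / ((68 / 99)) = -246393129 / 38080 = -6470.41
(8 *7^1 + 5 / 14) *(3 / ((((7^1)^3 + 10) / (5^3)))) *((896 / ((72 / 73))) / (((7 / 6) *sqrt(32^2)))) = 1456.82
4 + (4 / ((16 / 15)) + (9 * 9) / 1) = 355 / 4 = 88.75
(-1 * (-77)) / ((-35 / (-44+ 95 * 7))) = -6831 / 5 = -1366.20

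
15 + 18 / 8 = 69 / 4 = 17.25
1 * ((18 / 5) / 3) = 6 / 5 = 1.20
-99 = -99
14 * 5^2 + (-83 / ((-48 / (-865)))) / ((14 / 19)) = -1128905 / 672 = -1679.92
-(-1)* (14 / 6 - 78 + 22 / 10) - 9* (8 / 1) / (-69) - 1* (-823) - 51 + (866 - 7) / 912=73470401 / 104880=700.52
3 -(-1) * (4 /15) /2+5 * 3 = 272 /15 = 18.13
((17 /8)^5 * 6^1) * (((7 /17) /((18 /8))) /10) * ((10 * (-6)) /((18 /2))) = -584647 /18432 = -31.72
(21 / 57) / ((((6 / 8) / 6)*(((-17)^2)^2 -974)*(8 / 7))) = 0.00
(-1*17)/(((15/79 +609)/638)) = -428417/24063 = -17.80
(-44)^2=1936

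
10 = 10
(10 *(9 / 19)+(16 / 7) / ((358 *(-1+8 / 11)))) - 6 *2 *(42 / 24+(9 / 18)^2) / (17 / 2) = 1.89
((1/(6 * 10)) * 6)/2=1/20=0.05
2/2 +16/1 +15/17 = 304/17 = 17.88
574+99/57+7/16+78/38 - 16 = 562.23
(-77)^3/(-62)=456533/62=7363.44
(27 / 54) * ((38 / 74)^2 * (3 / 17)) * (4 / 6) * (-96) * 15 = -519840 / 23273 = -22.34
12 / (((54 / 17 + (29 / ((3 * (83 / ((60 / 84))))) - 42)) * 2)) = -177786 / 1147915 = -0.15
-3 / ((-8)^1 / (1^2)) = 3 / 8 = 0.38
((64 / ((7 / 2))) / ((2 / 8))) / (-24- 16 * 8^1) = -64 / 133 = -0.48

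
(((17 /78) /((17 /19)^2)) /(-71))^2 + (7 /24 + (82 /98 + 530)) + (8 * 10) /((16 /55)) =700219259092559 /868619992968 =806.13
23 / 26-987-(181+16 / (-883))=-26794219 / 22958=-1167.10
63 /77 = 9 /11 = 0.82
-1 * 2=-2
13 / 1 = 13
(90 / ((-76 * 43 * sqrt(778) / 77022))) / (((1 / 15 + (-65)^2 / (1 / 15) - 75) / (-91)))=868725 * sqrt(778) / 221640662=0.11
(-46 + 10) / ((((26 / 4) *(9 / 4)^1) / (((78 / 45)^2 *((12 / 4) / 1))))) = -1664 / 75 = -22.19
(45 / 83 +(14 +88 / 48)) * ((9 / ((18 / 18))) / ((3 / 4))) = 16310 / 83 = 196.51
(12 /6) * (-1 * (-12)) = 24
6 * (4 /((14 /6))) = 72 /7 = 10.29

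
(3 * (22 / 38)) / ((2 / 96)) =1584 / 19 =83.37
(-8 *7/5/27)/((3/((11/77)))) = -8/405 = -0.02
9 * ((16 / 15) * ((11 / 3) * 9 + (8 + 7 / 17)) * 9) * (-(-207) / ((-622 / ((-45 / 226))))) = 141647616 / 597431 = 237.09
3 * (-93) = -279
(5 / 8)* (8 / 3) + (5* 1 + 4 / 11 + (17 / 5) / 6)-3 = 1517 / 330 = 4.60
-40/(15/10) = -80/3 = -26.67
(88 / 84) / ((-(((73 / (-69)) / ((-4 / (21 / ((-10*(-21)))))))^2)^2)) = -425537418240000 / 198787687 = -2140662.86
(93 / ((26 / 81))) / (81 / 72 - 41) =-30132 / 4147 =-7.27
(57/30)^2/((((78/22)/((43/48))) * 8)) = 170753/1497600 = 0.11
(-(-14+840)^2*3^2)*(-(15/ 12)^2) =38378025/ 4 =9594506.25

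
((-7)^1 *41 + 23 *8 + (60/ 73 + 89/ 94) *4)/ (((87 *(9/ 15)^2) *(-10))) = 1645595/ 5372946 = 0.31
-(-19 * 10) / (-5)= -38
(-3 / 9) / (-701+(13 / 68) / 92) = 0.00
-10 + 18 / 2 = -1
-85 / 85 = -1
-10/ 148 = -0.07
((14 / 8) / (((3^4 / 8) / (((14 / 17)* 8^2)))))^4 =24759631762948096 / 3595305184641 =6886.66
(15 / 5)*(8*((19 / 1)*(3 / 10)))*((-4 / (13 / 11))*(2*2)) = -120384 / 65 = -1852.06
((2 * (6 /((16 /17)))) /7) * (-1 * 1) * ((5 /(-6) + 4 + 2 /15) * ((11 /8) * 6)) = -55539 /1120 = -49.59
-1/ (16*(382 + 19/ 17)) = -17/ 104208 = -0.00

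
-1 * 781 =-781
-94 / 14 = -47 / 7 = -6.71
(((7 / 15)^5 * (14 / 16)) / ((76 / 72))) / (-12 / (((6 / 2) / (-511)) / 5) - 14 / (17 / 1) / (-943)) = 269433017 / 150086242575000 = 0.00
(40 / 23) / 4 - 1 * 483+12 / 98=-543713 / 1127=-482.44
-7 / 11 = -0.64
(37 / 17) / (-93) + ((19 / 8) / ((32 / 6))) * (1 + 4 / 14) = 777901 / 1416576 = 0.55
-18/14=-9/7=-1.29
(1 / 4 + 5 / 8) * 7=49 / 8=6.12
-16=-16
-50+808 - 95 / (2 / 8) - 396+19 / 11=-179 / 11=-16.27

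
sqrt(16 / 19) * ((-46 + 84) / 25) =8 * sqrt(19) / 25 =1.39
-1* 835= -835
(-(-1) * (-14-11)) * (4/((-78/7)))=350/39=8.97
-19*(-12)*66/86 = 7524/43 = 174.98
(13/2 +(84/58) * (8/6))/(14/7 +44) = 489/2668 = 0.18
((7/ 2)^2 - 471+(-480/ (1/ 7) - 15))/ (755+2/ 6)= -46005/ 9064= -5.08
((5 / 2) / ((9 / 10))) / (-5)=-5 / 9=-0.56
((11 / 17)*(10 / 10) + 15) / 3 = 266 / 51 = 5.22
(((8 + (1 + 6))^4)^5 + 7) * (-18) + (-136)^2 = -5985462114143371582012880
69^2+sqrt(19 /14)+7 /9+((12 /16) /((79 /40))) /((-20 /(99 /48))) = sqrt(266) /14+108339077 /22752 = 4762.90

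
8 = 8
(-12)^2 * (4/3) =192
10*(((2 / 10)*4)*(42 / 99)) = 112 / 33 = 3.39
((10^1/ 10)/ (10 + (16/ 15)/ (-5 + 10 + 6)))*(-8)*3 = -1980/ 833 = -2.38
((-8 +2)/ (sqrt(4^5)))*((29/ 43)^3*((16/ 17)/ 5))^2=-0.00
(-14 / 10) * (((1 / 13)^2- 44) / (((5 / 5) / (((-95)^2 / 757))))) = 93941225 / 127933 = 734.30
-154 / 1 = -154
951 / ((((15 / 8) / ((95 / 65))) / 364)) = 1349152 / 5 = 269830.40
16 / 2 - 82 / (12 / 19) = -731 / 6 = -121.83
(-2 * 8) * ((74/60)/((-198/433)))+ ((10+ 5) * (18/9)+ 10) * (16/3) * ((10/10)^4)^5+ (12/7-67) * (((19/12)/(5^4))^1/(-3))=1333380539/5197500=256.54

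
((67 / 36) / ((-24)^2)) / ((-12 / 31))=-2077 / 248832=-0.01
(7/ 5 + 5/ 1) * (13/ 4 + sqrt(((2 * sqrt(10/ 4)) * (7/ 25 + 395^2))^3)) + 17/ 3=397/ 15 + 499280896 * 2^(1/ 4) * sqrt(487579) * 5^(3/ 4)/ 625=2218055634.23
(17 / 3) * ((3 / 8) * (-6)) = -51 / 4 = -12.75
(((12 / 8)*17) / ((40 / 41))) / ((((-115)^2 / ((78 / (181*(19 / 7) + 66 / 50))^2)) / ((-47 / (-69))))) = 12207477555 / 361674997851248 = 0.00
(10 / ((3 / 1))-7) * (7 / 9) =-77 / 27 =-2.85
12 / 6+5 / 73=151 / 73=2.07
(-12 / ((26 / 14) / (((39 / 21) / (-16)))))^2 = 9 / 16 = 0.56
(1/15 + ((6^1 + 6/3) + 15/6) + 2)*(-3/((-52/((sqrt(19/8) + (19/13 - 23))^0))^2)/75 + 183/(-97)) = -358756013/15132000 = -23.71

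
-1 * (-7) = 7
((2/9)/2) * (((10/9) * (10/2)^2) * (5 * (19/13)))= 23750/1053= 22.55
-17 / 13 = -1.31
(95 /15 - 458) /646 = -1355 /1938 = -0.70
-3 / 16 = -0.19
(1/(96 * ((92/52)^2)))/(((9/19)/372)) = 99541/38088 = 2.61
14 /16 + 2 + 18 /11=397 /88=4.51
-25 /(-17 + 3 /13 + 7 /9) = 2925 /1871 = 1.56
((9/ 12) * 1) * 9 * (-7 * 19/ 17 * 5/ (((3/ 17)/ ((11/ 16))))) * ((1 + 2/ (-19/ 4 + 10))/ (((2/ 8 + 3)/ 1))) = -90915/ 208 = -437.09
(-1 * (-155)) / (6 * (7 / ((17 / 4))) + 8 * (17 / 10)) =13175 / 1996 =6.60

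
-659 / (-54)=659 / 54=12.20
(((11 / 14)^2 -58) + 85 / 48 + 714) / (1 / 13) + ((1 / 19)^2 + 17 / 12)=2422817267 / 283024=8560.47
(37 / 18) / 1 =37 / 18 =2.06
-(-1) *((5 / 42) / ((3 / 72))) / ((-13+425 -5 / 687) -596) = -13740 / 884891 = -0.02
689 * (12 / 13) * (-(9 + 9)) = -11448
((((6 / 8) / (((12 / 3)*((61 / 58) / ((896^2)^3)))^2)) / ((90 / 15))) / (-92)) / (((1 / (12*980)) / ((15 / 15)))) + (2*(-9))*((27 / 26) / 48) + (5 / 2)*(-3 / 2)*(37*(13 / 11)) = -241714084853418479394507700000000000.00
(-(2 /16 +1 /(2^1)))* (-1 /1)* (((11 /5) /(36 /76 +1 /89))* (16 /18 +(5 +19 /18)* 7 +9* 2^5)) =110917763 /118080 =939.34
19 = 19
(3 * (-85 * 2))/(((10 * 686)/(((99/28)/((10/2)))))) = -5049/96040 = -0.05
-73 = -73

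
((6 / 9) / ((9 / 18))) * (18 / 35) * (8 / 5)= 192 / 175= 1.10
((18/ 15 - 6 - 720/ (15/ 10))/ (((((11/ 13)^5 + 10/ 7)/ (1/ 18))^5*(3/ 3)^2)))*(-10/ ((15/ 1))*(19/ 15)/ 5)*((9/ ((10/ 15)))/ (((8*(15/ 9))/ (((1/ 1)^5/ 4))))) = 227587802507023981807773014036861669/ 464830201037884795929684353090131416720000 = 0.00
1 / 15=0.07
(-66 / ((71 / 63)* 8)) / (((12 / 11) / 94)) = -358281 / 568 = -630.78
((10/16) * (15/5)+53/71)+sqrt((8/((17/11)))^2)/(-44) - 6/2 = -0.50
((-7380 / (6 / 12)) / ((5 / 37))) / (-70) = 54612 / 35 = 1560.34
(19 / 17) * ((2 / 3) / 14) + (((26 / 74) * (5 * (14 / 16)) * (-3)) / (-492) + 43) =746283715 / 17330208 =43.06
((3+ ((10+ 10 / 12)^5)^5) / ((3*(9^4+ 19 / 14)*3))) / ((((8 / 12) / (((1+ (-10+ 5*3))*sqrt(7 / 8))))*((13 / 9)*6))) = 14720818431397592026655429558253452040388963271*sqrt(14) / 45274248104344678544965632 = 1216591358872530601960.20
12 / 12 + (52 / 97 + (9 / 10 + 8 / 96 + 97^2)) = 54775043 / 5820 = 9411.52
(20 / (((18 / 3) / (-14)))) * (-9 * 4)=1680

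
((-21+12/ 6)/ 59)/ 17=-19/ 1003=-0.02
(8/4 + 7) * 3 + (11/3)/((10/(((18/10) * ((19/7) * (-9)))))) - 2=3107/350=8.88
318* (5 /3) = 530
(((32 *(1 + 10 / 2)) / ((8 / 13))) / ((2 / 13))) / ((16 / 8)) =1014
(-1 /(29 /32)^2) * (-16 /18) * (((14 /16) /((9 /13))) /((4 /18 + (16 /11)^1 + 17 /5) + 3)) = 2562560 /15130431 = 0.17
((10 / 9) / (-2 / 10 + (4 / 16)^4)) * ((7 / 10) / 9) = -8960 / 20331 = -0.44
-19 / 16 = -1.19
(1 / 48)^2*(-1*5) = -5 / 2304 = -0.00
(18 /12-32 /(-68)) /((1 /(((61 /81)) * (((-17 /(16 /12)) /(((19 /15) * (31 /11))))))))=-224785 /42408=-5.30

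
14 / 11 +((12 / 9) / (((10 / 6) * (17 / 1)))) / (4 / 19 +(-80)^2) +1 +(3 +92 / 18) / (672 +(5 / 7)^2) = 19261242403213 / 8430181947495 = 2.28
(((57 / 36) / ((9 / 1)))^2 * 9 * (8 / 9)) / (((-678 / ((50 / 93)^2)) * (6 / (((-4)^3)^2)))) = -462080000 / 6412308057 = -0.07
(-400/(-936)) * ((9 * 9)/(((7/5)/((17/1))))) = 38250/91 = 420.33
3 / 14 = 0.21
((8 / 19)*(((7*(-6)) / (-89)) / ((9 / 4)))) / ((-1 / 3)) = -448 / 1691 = -0.26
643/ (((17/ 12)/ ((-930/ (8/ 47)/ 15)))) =-2810553/ 17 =-165326.65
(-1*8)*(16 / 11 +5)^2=-40328 / 121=-333.29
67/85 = 0.79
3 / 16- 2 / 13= 7 / 208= 0.03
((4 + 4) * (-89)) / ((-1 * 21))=712 / 21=33.90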